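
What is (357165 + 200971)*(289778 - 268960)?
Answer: 11619275248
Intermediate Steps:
(357165 + 200971)*(289778 - 268960) = 558136*20818 = 11619275248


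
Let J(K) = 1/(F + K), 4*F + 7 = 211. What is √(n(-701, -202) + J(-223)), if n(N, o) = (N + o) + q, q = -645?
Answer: I*√11449051/86 ≈ 39.345*I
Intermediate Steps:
F = 51 (F = -7/4 + (¼)*211 = -7/4 + 211/4 = 51)
n(N, o) = -645 + N + o (n(N, o) = (N + o) - 645 = -645 + N + o)
J(K) = 1/(51 + K)
√(n(-701, -202) + J(-223)) = √((-645 - 701 - 202) + 1/(51 - 223)) = √(-1548 + 1/(-172)) = √(-1548 - 1/172) = √(-266257/172) = I*√11449051/86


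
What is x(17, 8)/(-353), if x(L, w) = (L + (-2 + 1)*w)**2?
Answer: -81/353 ≈ -0.22946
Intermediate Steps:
x(L, w) = (L - w)**2
x(17, 8)/(-353) = (17 - 1*8)**2/(-353) = (17 - 8)**2*(-1/353) = 9**2*(-1/353) = 81*(-1/353) = -81/353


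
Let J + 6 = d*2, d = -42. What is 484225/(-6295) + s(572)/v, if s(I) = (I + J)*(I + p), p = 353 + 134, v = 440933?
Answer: -42059514943/555134647 ≈ -75.765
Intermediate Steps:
p = 487
J = -90 (J = -6 - 42*2 = -6 - 84 = -90)
s(I) = (-90 + I)*(487 + I) (s(I) = (I - 90)*(I + 487) = (-90 + I)*(487 + I))
484225/(-6295) + s(572)/v = 484225/(-6295) + (-43830 + 572² + 397*572)/440933 = 484225*(-1/6295) + (-43830 + 327184 + 227084)*(1/440933) = -96845/1259 + 510438*(1/440933) = -96845/1259 + 510438/440933 = -42059514943/555134647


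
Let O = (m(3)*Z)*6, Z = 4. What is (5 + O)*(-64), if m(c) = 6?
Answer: -9536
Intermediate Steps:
O = 144 (O = (6*4)*6 = 24*6 = 144)
(5 + O)*(-64) = (5 + 144)*(-64) = 149*(-64) = -9536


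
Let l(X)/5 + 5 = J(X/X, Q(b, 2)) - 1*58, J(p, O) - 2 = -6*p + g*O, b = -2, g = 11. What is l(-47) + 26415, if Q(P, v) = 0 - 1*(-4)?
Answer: 26300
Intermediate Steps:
Q(P, v) = 4 (Q(P, v) = 0 + 4 = 4)
J(p, O) = 2 - 6*p + 11*O (J(p, O) = 2 + (-6*p + 11*O) = 2 - 6*p + 11*O)
l(X) = -115 (l(X) = -25 + 5*((2 - 6*X/X + 11*4) - 1*58) = -25 + 5*((2 - 6*1 + 44) - 58) = -25 + 5*((2 - 6 + 44) - 58) = -25 + 5*(40 - 58) = -25 + 5*(-18) = -25 - 90 = -115)
l(-47) + 26415 = -115 + 26415 = 26300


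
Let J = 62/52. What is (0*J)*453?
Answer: 0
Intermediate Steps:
J = 31/26 (J = 62*(1/52) = 31/26 ≈ 1.1923)
(0*J)*453 = (0*(31/26))*453 = 0*453 = 0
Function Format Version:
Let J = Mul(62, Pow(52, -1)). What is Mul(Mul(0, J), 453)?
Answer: 0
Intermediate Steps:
J = Rational(31, 26) (J = Mul(62, Rational(1, 52)) = Rational(31, 26) ≈ 1.1923)
Mul(Mul(0, J), 453) = Mul(Mul(0, Rational(31, 26)), 453) = Mul(0, 453) = 0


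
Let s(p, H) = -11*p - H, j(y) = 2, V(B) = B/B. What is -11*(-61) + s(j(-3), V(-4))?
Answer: 648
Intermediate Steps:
V(B) = 1
s(p, H) = -H - 11*p
-11*(-61) + s(j(-3), V(-4)) = -11*(-61) + (-1*1 - 11*2) = 671 + (-1 - 22) = 671 - 23 = 648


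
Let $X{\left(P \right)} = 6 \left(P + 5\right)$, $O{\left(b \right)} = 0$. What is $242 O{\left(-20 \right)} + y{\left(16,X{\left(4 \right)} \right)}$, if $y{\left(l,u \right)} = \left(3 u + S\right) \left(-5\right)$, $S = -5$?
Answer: $-785$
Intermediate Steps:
$X{\left(P \right)} = 30 + 6 P$ ($X{\left(P \right)} = 6 \left(5 + P\right) = 30 + 6 P$)
$y{\left(l,u \right)} = 25 - 15 u$ ($y{\left(l,u \right)} = \left(3 u - 5\right) \left(-5\right) = \left(-5 + 3 u\right) \left(-5\right) = 25 - 15 u$)
$242 O{\left(-20 \right)} + y{\left(16,X{\left(4 \right)} \right)} = 242 \cdot 0 + \left(25 - 15 \left(30 + 6 \cdot 4\right)\right) = 0 + \left(25 - 15 \left(30 + 24\right)\right) = 0 + \left(25 - 810\right) = 0 - 785 = -785$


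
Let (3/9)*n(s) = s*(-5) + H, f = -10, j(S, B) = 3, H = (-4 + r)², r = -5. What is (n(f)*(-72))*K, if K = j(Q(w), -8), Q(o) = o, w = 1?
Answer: -84888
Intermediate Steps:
H = 81 (H = (-4 - 5)² = (-9)² = 81)
K = 3
n(s) = 243 - 15*s (n(s) = 3*(s*(-5) + 81) = 3*(-5*s + 81) = 3*(81 - 5*s) = 243 - 15*s)
(n(f)*(-72))*K = ((243 - 15*(-10))*(-72))*3 = ((243 + 150)*(-72))*3 = (393*(-72))*3 = -28296*3 = -84888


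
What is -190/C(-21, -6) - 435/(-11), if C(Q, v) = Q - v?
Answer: 1723/33 ≈ 52.212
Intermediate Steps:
-190/C(-21, -6) - 435/(-11) = -190/(-21 - 1*(-6)) - 435/(-11) = -190/(-21 + 6) - 435*(-1/11) = -190/(-15) + 435/11 = -190*(-1/15) + 435/11 = 38/3 + 435/11 = 1723/33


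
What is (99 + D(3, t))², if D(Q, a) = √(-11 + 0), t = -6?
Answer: (99 + I*√11)² ≈ 9790.0 + 656.69*I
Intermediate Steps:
D(Q, a) = I*√11 (D(Q, a) = √(-11) = I*√11)
(99 + D(3, t))² = (99 + I*√11)²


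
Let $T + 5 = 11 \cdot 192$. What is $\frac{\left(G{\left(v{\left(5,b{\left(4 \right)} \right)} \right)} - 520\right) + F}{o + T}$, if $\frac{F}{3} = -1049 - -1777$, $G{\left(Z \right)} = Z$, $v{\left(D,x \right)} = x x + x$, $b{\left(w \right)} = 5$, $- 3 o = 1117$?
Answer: $\frac{2541}{2602} \approx 0.97656$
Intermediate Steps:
$o = - \frac{1117}{3}$ ($o = \left(- \frac{1}{3}\right) 1117 = - \frac{1117}{3} \approx -372.33$)
$v{\left(D,x \right)} = x + x^{2}$ ($v{\left(D,x \right)} = x^{2} + x = x + x^{2}$)
$T = 2107$ ($T = -5 + 11 \cdot 192 = -5 + 2112 = 2107$)
$F = 2184$ ($F = 3 \left(-1049 - -1777\right) = 3 \left(-1049 + 1777\right) = 3 \cdot 728 = 2184$)
$\frac{\left(G{\left(v{\left(5,b{\left(4 \right)} \right)} \right)} - 520\right) + F}{o + T} = \frac{\left(5 \left(1 + 5\right) - 520\right) + 2184}{- \frac{1117}{3} + 2107} = \frac{\left(5 \cdot 6 - 520\right) + 2184}{\frac{5204}{3}} = \left(\left(30 - 520\right) + 2184\right) \frac{3}{5204} = \left(-490 + 2184\right) \frac{3}{5204} = 1694 \cdot \frac{3}{5204} = \frac{2541}{2602}$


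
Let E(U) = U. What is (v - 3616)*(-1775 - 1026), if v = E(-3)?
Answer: 10136819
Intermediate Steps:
v = -3
(v - 3616)*(-1775 - 1026) = (-3 - 3616)*(-1775 - 1026) = -3619*(-2801) = 10136819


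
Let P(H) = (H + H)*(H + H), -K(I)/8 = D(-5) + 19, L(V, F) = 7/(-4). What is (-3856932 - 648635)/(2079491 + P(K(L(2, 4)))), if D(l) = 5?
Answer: -4505567/2226947 ≈ -2.0232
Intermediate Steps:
L(V, F) = -7/4 (L(V, F) = 7*(-¼) = -7/4)
K(I) = -192 (K(I) = -8*(5 + 19) = -8*24 = -192)
P(H) = 4*H² (P(H) = (2*H)*(2*H) = 4*H²)
(-3856932 - 648635)/(2079491 + P(K(L(2, 4)))) = (-3856932 - 648635)/(2079491 + 4*(-192)²) = -4505567/(2079491 + 4*36864) = -4505567/(2079491 + 147456) = -4505567/2226947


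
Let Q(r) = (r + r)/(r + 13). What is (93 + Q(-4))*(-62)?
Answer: -51398/9 ≈ -5710.9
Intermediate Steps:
Q(r) = 2*r/(13 + r) (Q(r) = (2*r)/(13 + r) = 2*r/(13 + r))
(93 + Q(-4))*(-62) = (93 + 2*(-4)/(13 - 4))*(-62) = (93 + 2*(-4)/9)*(-62) = (93 + 2*(-4)*(⅑))*(-62) = (93 - 8/9)*(-62) = (829/9)*(-62) = -51398/9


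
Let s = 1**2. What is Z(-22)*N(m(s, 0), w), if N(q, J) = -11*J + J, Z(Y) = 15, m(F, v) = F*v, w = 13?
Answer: -1950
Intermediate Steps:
s = 1
N(q, J) = -10*J
Z(-22)*N(m(s, 0), w) = 15*(-10*13) = 15*(-130) = -1950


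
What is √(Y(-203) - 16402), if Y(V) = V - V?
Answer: I*√16402 ≈ 128.07*I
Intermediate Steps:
Y(V) = 0
√(Y(-203) - 16402) = √(0 - 16402) = √(-16402) = I*√16402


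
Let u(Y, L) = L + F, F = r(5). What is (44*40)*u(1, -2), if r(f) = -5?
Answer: -12320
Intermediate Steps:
F = -5
u(Y, L) = -5 + L (u(Y, L) = L - 5 = -5 + L)
(44*40)*u(1, -2) = (44*40)*(-5 - 2) = 1760*(-7) = -12320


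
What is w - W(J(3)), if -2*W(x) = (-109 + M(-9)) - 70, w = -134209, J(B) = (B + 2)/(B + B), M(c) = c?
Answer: -134303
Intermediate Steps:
J(B) = (2 + B)/(2*B) (J(B) = (2 + B)/((2*B)) = (2 + B)*(1/(2*B)) = (2 + B)/(2*B))
W(x) = 94 (W(x) = -((-109 - 9) - 70)/2 = -(-118 - 70)/2 = -½*(-188) = 94)
w - W(J(3)) = -134209 - 1*94 = -134209 - 94 = -134303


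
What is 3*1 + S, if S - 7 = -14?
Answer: -4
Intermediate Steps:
S = -7 (S = 7 - 14 = -7)
3*1 + S = 3*1 - 7 = 3 - 7 = -4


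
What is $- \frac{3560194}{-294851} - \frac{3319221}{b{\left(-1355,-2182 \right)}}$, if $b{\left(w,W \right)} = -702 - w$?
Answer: $- \frac{976350824389}{192537703} \approx -5071.0$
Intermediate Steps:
$- \frac{3560194}{-294851} - \frac{3319221}{b{\left(-1355,-2182 \right)}} = - \frac{3560194}{-294851} - \frac{3319221}{-702 - -1355} = \left(-3560194\right) \left(- \frac{1}{294851}\right) - \frac{3319221}{-702 + 1355} = \frac{3560194}{294851} - \frac{3319221}{653} = - \frac{976350824389}{192537703}$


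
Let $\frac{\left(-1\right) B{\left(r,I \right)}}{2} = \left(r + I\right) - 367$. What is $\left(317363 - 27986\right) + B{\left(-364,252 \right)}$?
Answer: $290335$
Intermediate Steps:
$B{\left(r,I \right)} = 734 - 2 I - 2 r$ ($B{\left(r,I \right)} = - 2 \left(\left(r + I\right) - 367\right) = - 2 \left(\left(I + r\right) - 367\right) = - 2 \left(-367 + I + r\right) = 734 - 2 I - 2 r$)
$\left(317363 - 27986\right) + B{\left(-364,252 \right)} = \left(317363 - 27986\right) - -958 = 289377 + \left(734 - 504 + 728\right) = 289377 + 958 = 290335$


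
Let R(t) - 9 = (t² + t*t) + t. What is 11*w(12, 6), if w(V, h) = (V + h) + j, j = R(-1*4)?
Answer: 605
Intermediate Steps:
R(t) = 9 + t + 2*t² (R(t) = 9 + ((t² + t*t) + t) = 9 + ((t² + t²) + t) = 9 + (2*t² + t) = 9 + (t + 2*t²) = 9 + t + 2*t²)
j = 37 (j = 9 - 1*4 + 2*(-1*4)² = 9 - 4 + 2*(-4)² = 9 - 4 + 2*16 = 9 - 4 + 32 = 37)
w(V, h) = 37 + V + h (w(V, h) = (V + h) + 37 = 37 + V + h)
11*w(12, 6) = 11*(37 + 12 + 6) = 11*55 = 605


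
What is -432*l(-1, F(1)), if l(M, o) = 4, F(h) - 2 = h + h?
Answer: -1728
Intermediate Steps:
F(h) = 2 + 2*h (F(h) = 2 + (h + h) = 2 + 2*h)
-432*l(-1, F(1)) = -432*4 = -1728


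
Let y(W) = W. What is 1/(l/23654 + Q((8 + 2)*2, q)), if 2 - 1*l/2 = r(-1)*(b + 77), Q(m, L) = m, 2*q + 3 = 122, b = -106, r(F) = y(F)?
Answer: 11827/236513 ≈ 0.050006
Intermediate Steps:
r(F) = F
q = 119/2 (q = -3/2 + (½)*122 = -3/2 + 61 = 119/2 ≈ 59.500)
l = -54 (l = 4 - (-2)*(-106 + 77) = 4 - (-2)*(-29) = 4 - 2*29 = 4 - 58 = -54)
1/(l/23654 + Q((8 + 2)*2, q)) = 1/(-54/23654 + (8 + 2)*2) = 1/(-54*1/23654 + 10*2) = 1/(-27/11827 + 20) = 1/(236513/11827) = 11827/236513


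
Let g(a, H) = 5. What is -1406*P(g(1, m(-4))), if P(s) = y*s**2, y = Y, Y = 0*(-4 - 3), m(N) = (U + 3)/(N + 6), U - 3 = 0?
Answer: 0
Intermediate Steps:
U = 3 (U = 3 + 0 = 3)
m(N) = 6/(6 + N) (m(N) = (3 + 3)/(N + 6) = 6/(6 + N))
Y = 0 (Y = 0*(-7) = 0)
y = 0
P(s) = 0 (P(s) = 0*s**2 = 0)
-1406*P(g(1, m(-4))) = -1406*0 = 0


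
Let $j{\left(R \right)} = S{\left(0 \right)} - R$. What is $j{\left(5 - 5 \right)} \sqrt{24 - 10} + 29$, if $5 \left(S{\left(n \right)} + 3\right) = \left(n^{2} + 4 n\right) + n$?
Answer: $29 - 3 \sqrt{14} \approx 17.775$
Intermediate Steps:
$S{\left(n \right)} = -3 + n + \frac{n^{2}}{5}$ ($S{\left(n \right)} = -3 + \frac{\left(n^{2} + 4 n\right) + n}{5} = -3 + \frac{n^{2} + 5 n}{5} = -3 + \left(n + \frac{n^{2}}{5}\right) = -3 + n + \frac{n^{2}}{5}$)
$j{\left(R \right)} = -3 - R$ ($j{\left(R \right)} = \left(-3 + 0 + \frac{0^{2}}{5}\right) - R = \left(-3 + 0 + \frac{1}{5} \cdot 0\right) - R = \left(-3 + 0 + 0\right) - R = -3 - R$)
$j{\left(5 - 5 \right)} \sqrt{24 - 10} + 29 = \left(-3 - \left(5 - 5\right)\right) \sqrt{24 - 10} + 29 = \left(-3 - 0\right) \sqrt{14} + 29 = \left(-3 + 0\right) \sqrt{14} + 29 = - 3 \sqrt{14} + 29 = 29 - 3 \sqrt{14}$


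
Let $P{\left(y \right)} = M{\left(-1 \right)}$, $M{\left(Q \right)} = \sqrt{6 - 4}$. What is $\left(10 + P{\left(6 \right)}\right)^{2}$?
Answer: $\left(10 + \sqrt{2}\right)^{2} \approx 130.28$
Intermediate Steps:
$M{\left(Q \right)} = \sqrt{2}$
$P{\left(y \right)} = \sqrt{2}$
$\left(10 + P{\left(6 \right)}\right)^{2} = \left(10 + \sqrt{2}\right)^{2}$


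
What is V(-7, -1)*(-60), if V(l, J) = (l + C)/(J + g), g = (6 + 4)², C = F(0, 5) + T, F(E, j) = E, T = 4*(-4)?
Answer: 460/33 ≈ 13.939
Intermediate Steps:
T = -16
C = -16 (C = 0 - 16 = -16)
g = 100 (g = 10² = 100)
V(l, J) = (-16 + l)/(100 + J) (V(l, J) = (l - 16)/(J + 100) = (-16 + l)/(100 + J))
V(-7, -1)*(-60) = ((-16 - 7)/(100 - 1))*(-60) = (-23/99)*(-60) = ((1/99)*(-23))*(-60) = -23/99*(-60) = 460/33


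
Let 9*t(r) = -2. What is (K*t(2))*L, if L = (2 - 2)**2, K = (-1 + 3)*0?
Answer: 0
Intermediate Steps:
K = 0 (K = 2*0 = 0)
t(r) = -2/9 (t(r) = (1/9)*(-2) = -2/9)
L = 0 (L = 0**2 = 0)
(K*t(2))*L = (0*(-2/9))*0 = 0*0 = 0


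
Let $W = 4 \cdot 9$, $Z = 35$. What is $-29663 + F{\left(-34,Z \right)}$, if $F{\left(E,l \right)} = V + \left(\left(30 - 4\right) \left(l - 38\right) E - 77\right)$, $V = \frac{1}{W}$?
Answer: $- \frac{975167}{36} \approx -27088.0$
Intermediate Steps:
$W = 36$
$V = \frac{1}{36} \approx 0.027778$
$F{\left(E,l \right)} = - \frac{2771}{36} + E \left(-988 + 26 l\right)$ ($F{\left(E,l \right)} = \frac{1}{36} + \left(\left(30 - 4\right) \left(l - 38\right) E - 77\right) = \frac{1}{36} + \left(26 \left(-38 + l\right) E - 77\right) = \frac{1}{36} + \left(\left(-988 + 26 l\right) E - 77\right) = \frac{1}{36} + \left(E \left(-988 + 26 l\right) - 77\right) = \frac{1}{36} + \left(-77 + E \left(-988 + 26 l\right)\right) = - \frac{2771}{36} + E \left(-988 + 26 l\right)$)
$-29663 + F{\left(-34,Z \right)} = -29663 - \left(- \frac{1206541}{36} + 30940\right) = -29663 - - \frac{92701}{36} = -29663 + \frac{92701}{36} = - \frac{975167}{36}$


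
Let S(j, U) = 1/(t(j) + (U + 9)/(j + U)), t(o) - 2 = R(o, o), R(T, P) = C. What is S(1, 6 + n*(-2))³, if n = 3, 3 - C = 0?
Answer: 1/2744 ≈ 0.00036443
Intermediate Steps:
C = 3 (C = 3 - 1*0 = 3 + 0 = 3)
R(T, P) = 3
t(o) = 5 (t(o) = 2 + 3 = 5)
S(j, U) = 1/(5 + (9 + U)/(U + j)) (S(j, U) = 1/(5 + (U + 9)/(j + U)) = 1/(5 + (9 + U)/(U + j)))
S(1, 6 + n*(-2))³ = (((6 + 3*(-2)) + 1)/(9 + 5*1 + 6*(6 + 3*(-2))))³ = (((6 - 6) + 1)/(9 + 5 + 6*(6 - 6)))³ = ((0 + 1)/(9 + 5 + 6*0))³ = (1/(9 + 5 + 0))³ = (1/14)³ = 1/2744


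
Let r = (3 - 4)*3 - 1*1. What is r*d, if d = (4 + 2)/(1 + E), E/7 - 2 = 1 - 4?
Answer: 4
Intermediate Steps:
E = -7 (E = 14 + 7*(1 - 4) = 14 + 7*(-3) = 14 - 21 = -7)
d = -1 (d = (4 + 2)/(1 - 7) = 6/(-6) = 6*(-⅙) = -1)
r = -4 (r = -1*3 - 1 = -3 - 1 = -4)
r*d = -4*(-1) = 4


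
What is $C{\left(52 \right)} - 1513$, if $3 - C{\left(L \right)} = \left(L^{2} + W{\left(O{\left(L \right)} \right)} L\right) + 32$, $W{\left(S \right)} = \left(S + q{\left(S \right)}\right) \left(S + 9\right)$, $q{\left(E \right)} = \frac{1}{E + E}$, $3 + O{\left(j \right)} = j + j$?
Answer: $- \frac{58781426}{101} \approx -5.8199 \cdot 10^{5}$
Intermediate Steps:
$O{\left(j \right)} = -3 + 2 j$ ($O{\left(j \right)} = -3 + \left(j + j\right) = -3 + 2 j$)
$q{\left(E \right)} = \frac{1}{2 E}$
$W{\left(S \right)} = \left(9 + S\right) \left(S + \frac{1}{2 S}\right)$ ($W{\left(S \right)} = \left(S + \frac{1}{2 S}\right) \left(S + 9\right) = \left(S + \frac{1}{2 S}\right) \left(9 + S\right) = \left(9 + S\right) \left(S + \frac{1}{2 S}\right)$)
$C{\left(L \right)} = -29 - L^{2} - L \left(- \frac{53}{2} + \left(-3 + 2 L\right)^{2} + 18 L + \frac{9}{2 \left(-3 + 2 L\right)}\right)$ ($C{\left(L \right)} = 3 - \left(\left(L^{2} + \left(\frac{1}{2} + \left(-3 + 2 L\right)^{2} + 9 \left(-3 + 2 L\right) + \frac{9}{2 \left(-3 + 2 L\right)}\right) L\right) + 32\right) = 3 - \left(\left(L^{2} + \left(\frac{1}{2} + \left(-3 + 2 L\right)^{2} + \left(-27 + 18 L\right) + \frac{9}{2 \left(-3 + 2 L\right)}\right) L\right) + 32\right) = 3 - \left(\left(L^{2} + \left(- \frac{53}{2} + \left(-3 + 2 L\right)^{2} + 18 L + \frac{9}{2 \left(-3 + 2 L\right)}\right) L\right) + 32\right) = 3 - \left(\left(L^{2} + L \left(- \frac{53}{2} + \left(-3 + 2 L\right)^{2} + 18 L + \frac{9}{2 \left(-3 + 2 L\right)}\right)\right) + 32\right) = 3 - \left(32 + L^{2} + L \left(- \frac{53}{2} + \left(-3 + 2 L\right)^{2} + 18 L + \frac{9}{2 \left(-3 + 2 L\right)}\right)\right) = -29 - L^{2} - L \left(- \frac{53}{2} + \left(-3 + 2 L\right)^{2} + 18 L + \frac{9}{2 \left(-3 + 2 L\right)}\right)$)
$C{\left(52 \right)} - 1513 = \frac{87 - 5980 - 8 \cdot 52^{4} - 2 \cdot 52^{3} + 56 \cdot 52^{2}}{-3 + 2 \cdot 52} - 1513 = \frac{87 - 5980 - 58492928 - 281216 + 56 \cdot 2704}{-3 + 104} - 1513 = \frac{87 - 5980 - 58492928 - 281216 + 151424}{101} - 1513 = \frac{1}{101} \left(-58628613\right) - 1513 = - \frac{58628613}{101} - 1513 = - \frac{58781426}{101}$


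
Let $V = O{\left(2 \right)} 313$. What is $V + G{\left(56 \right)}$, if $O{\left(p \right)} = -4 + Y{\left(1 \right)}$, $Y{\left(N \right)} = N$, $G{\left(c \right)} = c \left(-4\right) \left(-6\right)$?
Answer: $405$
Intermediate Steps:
$G{\left(c \right)} = 24 c$ ($G{\left(c \right)} = - 4 c \left(-6\right) = 24 c$)
$O{\left(p \right)} = -3$ ($O{\left(p \right)} = -4 + 1 = -3$)
$V = -939$ ($V = \left(-3\right) 313 = -939$)
$V + G{\left(56 \right)} = -939 + 24 \cdot 56 = -939 + 1344 = 405$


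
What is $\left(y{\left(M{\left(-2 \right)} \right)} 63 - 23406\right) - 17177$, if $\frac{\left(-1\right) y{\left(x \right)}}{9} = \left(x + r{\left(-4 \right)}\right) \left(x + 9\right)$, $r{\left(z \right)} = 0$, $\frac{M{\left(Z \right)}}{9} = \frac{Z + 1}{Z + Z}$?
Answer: $- \frac{878963}{16} \approx -54935.0$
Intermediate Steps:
$M{\left(Z \right)} = \frac{9 \left(1 + Z\right)}{2 Z}$ ($M{\left(Z \right)} = 9 \frac{Z + 1}{Z + Z} = 9 \frac{1 + Z}{2 Z} = \frac{9 \left(1 + Z\right)}{2 Z}$)
$y{\left(x \right)} = - 9 x \left(9 + x\right)$ ($y{\left(x \right)} = - 9 \left(x + 0\right) \left(x + 9\right) = - 9 x \left(9 + x\right)$)
$\left(y{\left(M{\left(-2 \right)} \right)} 63 - 23406\right) - 17177 = \left(9 \frac{9 \left(1 - 2\right)}{2 \left(-2\right)} \left(-9 - \frac{9 \left(1 - 2\right)}{2 \left(-2\right)}\right) 63 - 23406\right) - 17177 = \left(9 \cdot \frac{9}{2} \left(- \frac{1}{2}\right) \left(-1\right) \left(-9 - \frac{9}{2} \left(- \frac{1}{2}\right) \left(-1\right)\right) 63 - 23406\right) - 17177 = \left(9 \cdot \frac{9}{4} \left(-9 - \frac{9}{4}\right) 63 - 23406\right) - 17177 = \left(9 \cdot \frac{9}{4} \left(- \frac{45}{4}\right) 63 - 23406\right) - 17177 = \left(\left(- \frac{3645}{16}\right) 63 - 23406\right) - 17177 = \left(- \frac{229635}{16} - 23406\right) - 17177 = - \frac{604131}{16} - 17177 = - \frac{878963}{16}$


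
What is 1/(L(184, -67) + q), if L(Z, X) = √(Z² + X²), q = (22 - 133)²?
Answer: 12321/151768696 - √38345/151768696 ≈ 7.9892e-5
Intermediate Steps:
q = 12321 (q = (-111)² = 12321)
L(Z, X) = √(X² + Z²)
1/(L(184, -67) + q) = 1/(√((-67)² + 184²) + 12321) = 1/(√(4489 + 33856) + 12321) = 1/(√38345 + 12321) = 1/(12321 + √38345)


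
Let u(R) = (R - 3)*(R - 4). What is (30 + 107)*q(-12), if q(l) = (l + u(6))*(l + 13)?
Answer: -822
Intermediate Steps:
u(R) = (-4 + R)*(-3 + R) (u(R) = (-3 + R)*(-4 + R) = (-4 + R)*(-3 + R))
q(l) = (6 + l)*(13 + l) (q(l) = (l + (12 + 6² - 7*6))*(l + 13) = (l + (12 + 36 - 42))*(13 + l) = (l + 6)*(13 + l) = (6 + l)*(13 + l))
(30 + 107)*q(-12) = (30 + 107)*(78 + (-12)² + 19*(-12)) = 137*(78 + 144 - 228) = 137*(-6) = -822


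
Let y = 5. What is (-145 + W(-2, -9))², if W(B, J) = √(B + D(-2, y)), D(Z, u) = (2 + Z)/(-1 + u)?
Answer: (145 - I*√2)² ≈ 21023.0 - 410.1*I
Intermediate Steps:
D(Z, u) = (2 + Z)/(-1 + u)
W(B, J) = √B (W(B, J) = √(B + (2 - 2)/(-1 + 5)) = √(B + 0/4) = √(B + (¼)*0) = √(B + 0) = √B)
(-145 + W(-2, -9))² = (-145 + √(-2))² = (-145 + I*√2)²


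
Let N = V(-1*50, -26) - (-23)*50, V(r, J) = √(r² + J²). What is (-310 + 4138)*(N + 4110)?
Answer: 20135280 + 7656*√794 ≈ 2.0351e+7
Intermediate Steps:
V(r, J) = √(J² + r²)
N = 1150 + 2*√794 (N = √((-26)² + (-1*50)²) - (-23)*50 = √(676 + (-50)²) - 1*(-1150) = √(676 + 2500) + 1150 = √3176 + 1150 = 2*√794 + 1150 = 1150 + 2*√794 ≈ 1206.4)
(-310 + 4138)*(N + 4110) = (-310 + 4138)*((1150 + 2*√794) + 4110) = 3828*(5260 + 2*√794) = 20135280 + 7656*√794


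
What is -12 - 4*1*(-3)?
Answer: 0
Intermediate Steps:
-12 - 4*1*(-3) = -12 - 4*(-3) = -12 + 12 = 0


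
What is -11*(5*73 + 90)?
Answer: -5005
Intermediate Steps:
-11*(5*73 + 90) = -11*(365 + 90) = -11*455 = -5005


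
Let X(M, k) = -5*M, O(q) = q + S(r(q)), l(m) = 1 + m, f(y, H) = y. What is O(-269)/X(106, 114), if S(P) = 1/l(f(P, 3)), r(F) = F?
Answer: 72093/142040 ≈ 0.50755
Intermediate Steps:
S(P) = 1/(1 + P)
O(q) = q + 1/(1 + q)
O(-269)/X(106, 114) = ((1 - 269*(1 - 269))/(1 - 269))/((-5*106)) = ((1 - 269*(-268))/(-268))/(-530) = -(1 + 72092)/268*(-1/530) = -1/268*72093*(-1/530) = -72093/268*(-1/530) = 72093/142040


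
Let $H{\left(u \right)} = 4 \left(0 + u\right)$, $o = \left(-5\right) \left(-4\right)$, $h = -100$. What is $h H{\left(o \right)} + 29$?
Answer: $-7971$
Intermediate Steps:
$o = 20$
$H{\left(u \right)} = 4 u$
$h H{\left(o \right)} + 29 = - 100 \cdot 4 \cdot 20 + 29 = \left(-100\right) 80 + 29 = -8000 + 29 = -7971$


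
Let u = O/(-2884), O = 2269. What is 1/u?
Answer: -2884/2269 ≈ -1.2710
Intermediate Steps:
u = -2269/2884 (u = 2269/(-2884) = 2269*(-1/2884) = -2269/2884 ≈ -0.78675)
1/u = 1/(-2269/2884) = -2884/2269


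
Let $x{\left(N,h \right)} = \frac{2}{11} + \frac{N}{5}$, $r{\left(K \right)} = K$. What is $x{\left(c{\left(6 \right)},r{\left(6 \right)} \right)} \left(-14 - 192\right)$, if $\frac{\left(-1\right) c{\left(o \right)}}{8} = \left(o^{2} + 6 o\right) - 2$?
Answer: $\frac{253380}{11} \approx 23035.0$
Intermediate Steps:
$c{\left(o \right)} = 16 - 48 o - 8 o^{2}$ ($c{\left(o \right)} = - 8 \left(\left(o^{2} + 6 o\right) - 2\right) = - 8 \left(-2 + o^{2} + 6 o\right) = 16 - 48 o - 8 o^{2}$)
$x{\left(N,h \right)} = \frac{2}{11} + \frac{N}{5}$ ($x{\left(N,h \right)} = 2 \cdot \frac{1}{11} + N \frac{1}{5} = \frac{2}{11} + \frac{N}{5}$)
$x{\left(c{\left(6 \right)},r{\left(6 \right)} \right)} \left(-14 - 192\right) = \left(\frac{2}{11} + \frac{16 - 288 - 8 \cdot 6^{2}}{5}\right) \left(-14 - 192\right) = \left(\frac{2}{11} + \frac{16 - 288 - 288}{5}\right) \left(-206\right) = \left(\frac{2}{11} + \frac{1}{5} \left(-560\right)\right) \left(-206\right) = \left(\frac{2}{11} - 112\right) \left(-206\right) = \left(- \frac{1230}{11}\right) \left(-206\right) = \frac{253380}{11}$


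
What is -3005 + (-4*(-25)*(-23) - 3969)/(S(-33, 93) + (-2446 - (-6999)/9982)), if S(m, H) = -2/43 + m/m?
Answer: -3150084796091/1049176577 ≈ -3002.4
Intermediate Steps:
S(m, H) = 41/43 (S(m, H) = -2*1/43 + 1 = -2/43 + 1 = 41/43)
-3005 + (-4*(-25)*(-23) - 3969)/(S(-33, 93) + (-2446 - (-6999)/9982)) = -3005 + (-4*(-25)*(-23) - 3969)/(41/43 + (-2446 - (-6999)/9982)) = -3005 + (100*(-23) - 3969)/(41/43 + (-2446 - (-6999)/9982)) = -3005 + (-2300 - 3969)/(41/43 + (-2446 - 1*(-6999/9982))) = -3005 - 6269/(41/43 + (-2446 + 6999/9982)) = -3005 - 6269/(41/43 - 24408973/9982) = -3005 - 6269/(-1049176577/429226) = -3005 - 6269*(-429226/1049176577) = -3005 + 2690817794/1049176577 = -3150084796091/1049176577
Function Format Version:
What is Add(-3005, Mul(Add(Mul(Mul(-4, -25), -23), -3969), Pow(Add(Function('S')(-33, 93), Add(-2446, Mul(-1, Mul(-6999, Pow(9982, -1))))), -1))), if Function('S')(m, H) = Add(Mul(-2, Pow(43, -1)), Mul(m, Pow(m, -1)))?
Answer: Rational(-3150084796091, 1049176577) ≈ -3002.4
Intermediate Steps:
Function('S')(m, H) = Rational(41, 43) (Function('S')(m, H) = Add(Mul(-2, Rational(1, 43)), 1) = Add(Rational(-2, 43), 1) = Rational(41, 43))
Add(-3005, Mul(Add(Mul(Mul(-4, -25), -23), -3969), Pow(Add(Function('S')(-33, 93), Add(-2446, Mul(-1, Mul(-6999, Pow(9982, -1))))), -1))) = Add(-3005, Mul(Add(Mul(Mul(-4, -25), -23), -3969), Pow(Add(Rational(41, 43), Add(-2446, Mul(-1, Mul(-6999, Pow(9982, -1))))), -1))) = Add(-3005, Mul(Add(Mul(100, -23), -3969), Pow(Add(Rational(41, 43), Add(-2446, Mul(-1, Mul(-6999, Rational(1, 9982))))), -1))) = Add(-3005, Mul(Add(-2300, -3969), Pow(Add(Rational(41, 43), Add(-2446, Mul(-1, Rational(-6999, 9982)))), -1))) = Add(-3005, Mul(-6269, Pow(Add(Rational(41, 43), Add(-2446, Rational(6999, 9982))), -1))) = Add(-3005, Mul(-6269, Pow(Add(Rational(41, 43), Rational(-24408973, 9982)), -1))) = Add(-3005, Mul(-6269, Pow(Rational(-1049176577, 429226), -1))) = Add(-3005, Mul(-6269, Rational(-429226, 1049176577))) = Add(-3005, Rational(2690817794, 1049176577)) = Rational(-3150084796091, 1049176577)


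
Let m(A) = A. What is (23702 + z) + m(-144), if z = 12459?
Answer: 36017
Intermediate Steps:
(23702 + z) + m(-144) = (23702 + 12459) - 144 = 36161 - 144 = 36017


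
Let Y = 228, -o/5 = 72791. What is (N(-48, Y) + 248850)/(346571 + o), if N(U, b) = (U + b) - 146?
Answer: -62221/4346 ≈ -14.317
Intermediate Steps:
o = -363955 (o = -5*72791 = -363955)
N(U, b) = -146 + U + b
(N(-48, Y) + 248850)/(346571 + o) = ((-146 - 48 + 228) + 248850)/(346571 - 363955) = (34 + 248850)/(-17384) = 248884*(-1/17384) = -62221/4346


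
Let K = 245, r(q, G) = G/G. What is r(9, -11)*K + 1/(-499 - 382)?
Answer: 215844/881 ≈ 245.00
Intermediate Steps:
r(q, G) = 1
r(9, -11)*K + 1/(-499 - 382) = 1*245 + 1/(-499 - 382) = 245 + 1/(-881) = 245 - 1/881 = 215844/881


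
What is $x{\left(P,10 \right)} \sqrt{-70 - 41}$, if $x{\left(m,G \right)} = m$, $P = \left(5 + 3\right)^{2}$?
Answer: $64 i \sqrt{111} \approx 674.28 i$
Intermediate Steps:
$P = 64$ ($P = 8^{2} = 64$)
$x{\left(P,10 \right)} \sqrt{-70 - 41} = 64 \sqrt{-70 - 41} = 64 \sqrt{-111} = 64 i \sqrt{111}$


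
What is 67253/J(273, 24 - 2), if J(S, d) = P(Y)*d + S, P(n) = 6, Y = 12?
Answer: 67253/405 ≈ 166.06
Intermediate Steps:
J(S, d) = S + 6*d (J(S, d) = 6*d + S = S + 6*d)
67253/J(273, 24 - 2) = 67253/(273 + 6*(24 - 2)) = 67253/(273 + 6*22) = 67253/(273 + 132) = 67253/405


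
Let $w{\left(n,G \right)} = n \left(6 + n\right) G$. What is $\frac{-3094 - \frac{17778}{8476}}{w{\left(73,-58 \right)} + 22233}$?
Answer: $\frac{13121261}{1323328214} \approx 0.0099154$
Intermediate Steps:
$w{\left(n,G \right)} = G n \left(6 + n\right)$ ($w{\left(n,G \right)} = n G \left(6 + n\right) = G n \left(6 + n\right)$)
$\frac{-3094 - \frac{17778}{8476}}{w{\left(73,-58 \right)} + 22233} = \frac{-3094 - \frac{17778}{8476}}{\left(-58\right) 73 \left(6 + 73\right) + 22233} = \frac{-3094 - \frac{8889}{4238}}{\left(-58\right) 73 \cdot 79 + 22233} = \frac{-3094 - \frac{8889}{4238}}{-334486 + 22233} = - \frac{13121261}{4238 \left(-312253\right)} = \left(- \frac{13121261}{4238}\right) \left(- \frac{1}{312253}\right) = \frac{13121261}{1323328214}$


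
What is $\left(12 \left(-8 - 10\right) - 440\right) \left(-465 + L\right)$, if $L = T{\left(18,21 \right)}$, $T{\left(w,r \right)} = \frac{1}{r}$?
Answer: $\frac{6405184}{21} \approx 3.0501 \cdot 10^{5}$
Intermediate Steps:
$L = \frac{1}{21} \approx 0.047619$
$\left(12 \left(-8 - 10\right) - 440\right) \left(-465 + L\right) = \left(12 \left(-8 - 10\right) - 440\right) \left(-465 + \frac{1}{21}\right) = \left(12 \left(-18\right) - 440\right) \left(- \frac{9764}{21}\right) = \left(-216 - 440\right) \left(- \frac{9764}{21}\right) = \left(-656\right) \left(- \frac{9764}{21}\right) = \frac{6405184}{21}$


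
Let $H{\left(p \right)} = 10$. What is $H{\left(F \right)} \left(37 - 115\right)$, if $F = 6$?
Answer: $-780$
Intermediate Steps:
$H{\left(F \right)} \left(37 - 115\right) = 10 \left(37 - 115\right) = 10 \left(-78\right) = -780$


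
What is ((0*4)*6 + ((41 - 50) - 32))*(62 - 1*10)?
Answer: -2132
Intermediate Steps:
((0*4)*6 + ((41 - 50) - 32))*(62 - 1*10) = (0*6 + (-9 - 32))*(62 - 10) = (0 - 41)*52 = -41*52 = -2132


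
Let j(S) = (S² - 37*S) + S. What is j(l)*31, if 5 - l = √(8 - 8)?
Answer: -4805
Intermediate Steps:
l = 5 (l = 5 - √(8 - 8) = 5 - √0 = 5 - 1*0 = 5 + 0 = 5)
j(S) = S² - 36*S
j(l)*31 = (5*(-36 + 5))*31 = (5*(-31))*31 = -155*31 = -4805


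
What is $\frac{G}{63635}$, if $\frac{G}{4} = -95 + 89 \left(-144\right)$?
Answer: $- \frac{51644}{63635} \approx -0.81157$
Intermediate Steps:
$G = -51644$ ($G = 4 \left(-95 + 89 \left(-144\right)\right) = 4 \left(-95 - 12816\right) = 4 \left(-12911\right) = -51644$)
$\frac{G}{63635} = - \frac{51644}{63635}$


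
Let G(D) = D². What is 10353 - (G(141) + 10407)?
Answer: -19935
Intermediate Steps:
10353 - (G(141) + 10407) = 10353 - (141² + 10407) = 10353 - (19881 + 10407) = 10353 - 1*30288 = 10353 - 30288 = -19935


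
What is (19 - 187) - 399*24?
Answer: -9744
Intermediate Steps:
(19 - 187) - 399*24 = -168 - 9576 = -9744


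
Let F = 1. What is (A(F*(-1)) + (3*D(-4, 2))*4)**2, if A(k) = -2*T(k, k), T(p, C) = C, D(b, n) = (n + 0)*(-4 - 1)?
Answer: 13924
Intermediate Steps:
D(b, n) = -5*n (D(b, n) = n*(-5) = -5*n)
A(k) = -2*k
(A(F*(-1)) + (3*D(-4, 2))*4)**2 = (-2*(-1) + (3*(-5*2))*4)**2 = (-2*(-1) + (3*(-10))*4)**2 = (2 - 30*4)**2 = (2 - 120)**2 = (-118)**2 = 13924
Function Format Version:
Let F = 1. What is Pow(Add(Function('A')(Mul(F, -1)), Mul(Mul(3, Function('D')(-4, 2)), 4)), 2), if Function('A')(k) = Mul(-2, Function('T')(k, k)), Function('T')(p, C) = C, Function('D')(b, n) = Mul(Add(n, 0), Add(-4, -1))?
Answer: 13924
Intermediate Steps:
Function('D')(b, n) = Mul(-5, n) (Function('D')(b, n) = Mul(n, -5) = Mul(-5, n))
Function('A')(k) = Mul(-2, k)
Pow(Add(Function('A')(Mul(F, -1)), Mul(Mul(3, Function('D')(-4, 2)), 4)), 2) = Pow(Add(Mul(-2, Mul(1, -1)), Mul(Mul(3, Mul(-5, 2)), 4)), 2) = Pow(Add(Mul(-2, -1), Mul(Mul(3, -10), 4)), 2) = Pow(Add(2, Mul(-30, 4)), 2) = Pow(Add(2, -120), 2) = Pow(-118, 2) = 13924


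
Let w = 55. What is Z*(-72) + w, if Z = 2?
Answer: -89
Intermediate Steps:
Z*(-72) + w = 2*(-72) + 55 = -144 + 55 = -89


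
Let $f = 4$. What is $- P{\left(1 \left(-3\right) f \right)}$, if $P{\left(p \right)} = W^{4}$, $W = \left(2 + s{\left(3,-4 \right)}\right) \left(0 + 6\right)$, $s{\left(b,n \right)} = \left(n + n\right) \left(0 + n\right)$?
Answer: $-1731891456$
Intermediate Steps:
$s{\left(b,n \right)} = 2 n^{2}$ ($s{\left(b,n \right)} = 2 n n = 2 n^{2}$)
$W = 204$ ($W = \left(2 + 2 \left(-4\right)^{2}\right) \left(0 + 6\right) = \left(2 + 2 \cdot 16\right) 6 = \left(2 + 32\right) 6 = 34 \cdot 6 = 204$)
$P{\left(p \right)} = 1731891456$ ($P{\left(p \right)} = 204^{4} = 1731891456$)
$- P{\left(1 \left(-3\right) f \right)} = \left(-1\right) 1731891456 = -1731891456$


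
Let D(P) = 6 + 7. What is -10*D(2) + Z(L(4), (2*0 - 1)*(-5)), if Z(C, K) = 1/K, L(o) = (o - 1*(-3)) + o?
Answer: -649/5 ≈ -129.80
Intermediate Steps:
L(o) = 3 + 2*o (L(o) = (o + 3) + o = (3 + o) + o = 3 + 2*o)
D(P) = 13
-10*D(2) + Z(L(4), (2*0 - 1)*(-5)) = -10*13 + 1/((2*0 - 1)*(-5)) = -130 + 1/((0 - 1)*(-5)) = -130 + 1/(-1*(-5)) = -130 + 1/5 = -130 + ⅕ = -649/5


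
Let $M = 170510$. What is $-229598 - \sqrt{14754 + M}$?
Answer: $-229598 - 4 \sqrt{11579} \approx -2.3003 \cdot 10^{5}$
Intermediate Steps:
$-229598 - \sqrt{14754 + M} = -229598 - \sqrt{14754 + 170510} = -229598 - \sqrt{185264} = -229598 - 4 \sqrt{11579}$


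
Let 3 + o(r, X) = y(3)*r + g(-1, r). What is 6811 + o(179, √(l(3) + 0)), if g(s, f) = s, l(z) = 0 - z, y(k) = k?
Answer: 7344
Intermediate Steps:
l(z) = -z
o(r, X) = -4 + 3*r (o(r, X) = -3 + (3*r - 1) = -3 + (-1 + 3*r) = -4 + 3*r)
6811 + o(179, √(l(3) + 0)) = 6811 + (-4 + 3*179) = 6811 + (-4 + 537) = 6811 + 533 = 7344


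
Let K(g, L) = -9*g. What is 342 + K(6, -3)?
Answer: 288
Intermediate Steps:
342 + K(6, -3) = 342 - 9*6 = 342 - 54 = 288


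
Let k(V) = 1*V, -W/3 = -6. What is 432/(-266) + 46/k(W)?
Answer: 1115/1197 ≈ 0.93150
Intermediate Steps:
W = 18 (W = -3*(-6) = 18)
k(V) = V
432/(-266) + 46/k(W) = 432/(-266) + 46/18 = 432*(-1/266) + 46*(1/18) = -216/133 + 23/9 = 1115/1197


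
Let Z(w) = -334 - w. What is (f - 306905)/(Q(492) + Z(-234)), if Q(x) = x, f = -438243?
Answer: -186287/98 ≈ -1900.9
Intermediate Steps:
(f - 306905)/(Q(492) + Z(-234)) = (-438243 - 306905)/(492 + (-334 - 1*(-234))) = -745148/(492 + (-334 + 234)) = -745148/(492 - 100) = -745148/392 = -745148*1/392 = -186287/98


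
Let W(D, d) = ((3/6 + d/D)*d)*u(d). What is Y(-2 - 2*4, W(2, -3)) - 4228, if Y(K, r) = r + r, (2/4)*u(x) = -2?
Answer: -4252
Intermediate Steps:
u(x) = -4 (u(x) = 2*(-2) = -4)
W(D, d) = -4*d*(½ + d/D) (W(D, d) = ((3/6 + d/D)*d)*(-4) = ((3*(⅙) + d/D)*d)*(-4) = ((½ + d/D)*d)*(-4) = (d*(½ + d/D))*(-4) = -4*d*(½ + d/D))
Y(K, r) = 2*r
Y(-2 - 2*4, W(2, -3)) - 4228 = 2*(-2*(-3)*(2 + 2*(-3))/2) - 4228 = 2*(-2*(-3)*½*(2 - 6)) - 4228 = 2*(-2*(-3)*½*(-4)) - 4228 = 2*(-12) - 4228 = -24 - 4228 = -4252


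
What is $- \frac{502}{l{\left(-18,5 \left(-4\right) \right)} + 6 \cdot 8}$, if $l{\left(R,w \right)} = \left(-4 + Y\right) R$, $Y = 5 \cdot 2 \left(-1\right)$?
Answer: $- \frac{251}{150} \approx -1.6733$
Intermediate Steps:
$Y = -10$ ($Y = 10 \left(-1\right) = -10$)
$l{\left(R,w \right)} = - 14 R$ ($l{\left(R,w \right)} = \left(-4 - 10\right) R = - 14 R$)
$- \frac{502}{l{\left(-18,5 \left(-4\right) \right)} + 6 \cdot 8} = - \frac{502}{\left(-14\right) \left(-18\right) + 6 \cdot 8} = - \frac{502}{252 + 48} = - \frac{502}{300} = \left(-502\right) \frac{1}{300} = - \frac{251}{150}$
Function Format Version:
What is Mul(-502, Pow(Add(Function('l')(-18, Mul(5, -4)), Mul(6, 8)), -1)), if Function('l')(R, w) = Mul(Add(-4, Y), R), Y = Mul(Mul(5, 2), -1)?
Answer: Rational(-251, 150) ≈ -1.6733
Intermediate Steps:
Y = -10 (Y = Mul(10, -1) = -10)
Function('l')(R, w) = Mul(-14, R) (Function('l')(R, w) = Mul(Add(-4, -10), R) = Mul(-14, R))
Mul(-502, Pow(Add(Function('l')(-18, Mul(5, -4)), Mul(6, 8)), -1)) = Mul(-502, Pow(Add(Mul(-14, -18), Mul(6, 8)), -1)) = Mul(-502, Pow(Add(252, 48), -1)) = Mul(-502, Pow(300, -1)) = Mul(-502, Rational(1, 300)) = Rational(-251, 150)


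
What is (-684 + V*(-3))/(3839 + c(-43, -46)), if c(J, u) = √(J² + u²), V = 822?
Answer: -6046425/7366978 + 1575*√3965/7366978 ≈ -0.80729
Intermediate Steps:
(-684 + V*(-3))/(3839 + c(-43, -46)) = (-684 + 822*(-3))/(3839 + √((-43)² + (-46)²)) = (-684 - 2466)/(3839 + √(1849 + 2116)) = -3150/(3839 + √3965)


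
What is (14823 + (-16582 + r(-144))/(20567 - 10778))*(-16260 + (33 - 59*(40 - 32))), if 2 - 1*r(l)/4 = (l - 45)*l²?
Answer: -2684567794111/9789 ≈ -2.7424e+8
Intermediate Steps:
r(l) = 8 - 4*l²*(-45 + l) (r(l) = 8 - 4*(l - 45)*l² = 8 - 4*(-45 + l)*l² = 8 - 4*l²*(-45 + l))
(14823 + (-16582 + r(-144))/(20567 - 10778))*(-16260 + (33 - 59*(40 - 32))) = (14823 + (-16582 + (8 - 4*(-144)³ + 180*(-144)²))/(20567 - 10778))*(-16260 + (33 - 59*(40 - 32))) = (14823 + (-16582 + (8 - 4*(-2985984) + 180*20736))/9789)*(-16260 + (33 - 59*8)) = (14823 + (-16582 + (8 + 11943936 + 3732480))*(1/9789))*(-16260 + (33 - 472)) = (14823 + (-16582 + 15676424)*(1/9789))*(-16260 - 439) = (14823 + 15659842*(1/9789))*(-16699) = (14823 + 15659842/9789)*(-16699) = (160762189/9789)*(-16699) = -2684567794111/9789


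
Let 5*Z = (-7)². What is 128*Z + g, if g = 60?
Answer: 6572/5 ≈ 1314.4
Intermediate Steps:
Z = 49/5 (Z = (⅕)*(-7)² = (⅕)*49 = 49/5 ≈ 9.8000)
128*Z + g = 128*(49/5) + 60 = 6272/5 + 60 = 6572/5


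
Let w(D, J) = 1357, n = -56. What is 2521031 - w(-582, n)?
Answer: 2519674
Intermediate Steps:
2521031 - w(-582, n) = 2521031 - 1*1357 = 2521031 - 1357 = 2519674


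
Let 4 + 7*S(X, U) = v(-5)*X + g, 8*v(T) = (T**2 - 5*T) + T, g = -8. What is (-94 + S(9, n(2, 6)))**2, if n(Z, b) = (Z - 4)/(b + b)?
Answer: 24552025/3136 ≈ 7829.1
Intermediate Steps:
v(T) = -T/2 + T**2/8 (v(T) = ((T**2 - 5*T) + T)/8 = (T**2 - 4*T)/8 = -T/2 + T**2/8)
n(Z, b) = (-4 + Z)/(2*b) (n(Z, b) = (-4 + Z)/((2*b)) = (-4 + Z)*(1/(2*b)) = (-4 + Z)/(2*b))
S(X, U) = -12/7 + 45*X/56 (S(X, U) = -4/7 + (((1/8)*(-5)*(-4 - 5))*X - 8)/7 = -4/7 + (((1/8)*(-5)*(-9))*X - 8)/7 = -4/7 + (45*X/8 - 8)/7 = -4/7 + (-8 + 45*X/8)/7 = -4/7 + (-8/7 + 45*X/56) = -12/7 + 45*X/56)
(-94 + S(9, n(2, 6)))**2 = (-94 + (-12/7 + (45/56)*9))**2 = (-94 + (-12/7 + 405/56))**2 = (-94 + 309/56)**2 = (-4955/56)**2 = 24552025/3136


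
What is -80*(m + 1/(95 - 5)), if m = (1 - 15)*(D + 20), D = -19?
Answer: 10072/9 ≈ 1119.1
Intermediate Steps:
m = -14 (m = (1 - 15)*(-19 + 20) = -14*1 = -14)
-80*(m + 1/(95 - 5)) = -80*(-14 + 1/(95 - 5)) = -80*(-14 + 1/90) = -80*(-1259/90) = 10072/9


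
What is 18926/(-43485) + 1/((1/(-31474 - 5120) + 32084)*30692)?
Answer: -13639938462431815/31339571247109398 ≈ -0.43523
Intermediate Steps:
18926/(-43485) + 1/((1/(-31474 - 5120) + 32084)*30692) = 18926*(-1/43485) + (1/30692)/(1/(-36594) + 32084) = -18926/43485 + (1/30692)/(-1/36594 + 32084) = -18926/43485 + (1/30692)/(1174081895/36594) = -18926/43485 + (36594/1174081895)*(1/30692) = -18926/43485 + 18297/18017460760670 = -13639938462431815/31339571247109398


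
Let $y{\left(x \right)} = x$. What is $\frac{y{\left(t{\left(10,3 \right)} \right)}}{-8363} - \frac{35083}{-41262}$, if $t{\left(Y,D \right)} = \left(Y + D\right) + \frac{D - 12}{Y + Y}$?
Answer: $\frac{2928812909}{3450741060} \approx 0.84875$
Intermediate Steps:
$t{\left(Y,D \right)} = D + Y + \frac{-12 + D}{2 Y}$ ($t{\left(Y,D \right)} = \left(D + Y\right) + \frac{-12 + D}{2 Y} = D + Y + \frac{-12 + D}{2 Y}$)
$\frac{y{\left(t{\left(10,3 \right)} \right)}}{-8363} - \frac{35083}{-41262} = \frac{\frac{1}{10} \left(-6 + \frac{1}{2} \cdot 3 + 10 \left(3 + 10\right)\right)}{-8363} - \frac{35083}{-41262} = \frac{-6 + \frac{3}{2} + 10 \cdot 13}{10} \left(- \frac{1}{8363}\right) - - \frac{35083}{41262} = \frac{-6 + \frac{3}{2} + 130}{10} \left(- \frac{1}{8363}\right) + \frac{35083}{41262} = \frac{1}{10} \cdot \frac{251}{2} \left(- \frac{1}{8363}\right) + \frac{35083}{41262} = \frac{251}{20} \left(- \frac{1}{8363}\right) + \frac{35083}{41262} = - \frac{251}{167260} + \frac{35083}{41262} = \frac{2928812909}{3450741060}$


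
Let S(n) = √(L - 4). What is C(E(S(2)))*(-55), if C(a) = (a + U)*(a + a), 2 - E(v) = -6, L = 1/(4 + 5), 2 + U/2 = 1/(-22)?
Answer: -3440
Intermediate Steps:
U = -45/11 (U = -4 + 2/(-22) = -4 + 2*(-1/22) = -4 - 1/11 = -45/11 ≈ -4.0909)
L = ⅑ (L = 1/9 = ⅑ ≈ 0.11111)
S(n) = I*√35/3 (S(n) = √(⅑ - 4) = √(-35/9) = I*√35/3)
E(v) = 8 (E(v) = 2 - 1*(-6) = 2 + 6 = 8)
C(a) = 2*a*(-45/11 + a) (C(a) = (a - 45/11)*(a + a) = (-45/11 + a)*(2*a) = 2*a*(-45/11 + a))
C(E(S(2)))*(-55) = ((2/11)*8*(-45 + 11*8))*(-55) = ((2/11)*8*(-45 + 88))*(-55) = ((2/11)*8*43)*(-55) = (688/11)*(-55) = -3440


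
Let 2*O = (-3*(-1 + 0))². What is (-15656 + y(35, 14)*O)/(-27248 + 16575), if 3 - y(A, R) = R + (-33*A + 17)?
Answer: 21169/21346 ≈ 0.99171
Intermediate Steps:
y(A, R) = -14 - R + 33*A (y(A, R) = 3 - (R + (-33*A + 17)) = 3 - (R + (17 - 33*A)) = 3 - (17 + R - 33*A) = 3 + (-17 - R + 33*A) = -14 - R + 33*A)
O = 9/2 (O = (-3*(-1 + 0))²/2 = (-3*(-1))²/2 = (½)*3² = (½)*9 = 9/2 ≈ 4.5000)
(-15656 + y(35, 14)*O)/(-27248 + 16575) = (-15656 + (-14 - 1*14 + 33*35)*(9/2))/(-27248 + 16575) = (-15656 + (-14 - 14 + 1155)*(9/2))/(-10673) = (-15656 + 1127*(9/2))*(-1/10673) = (-15656 + 10143/2)*(-1/10673) = -21169/2*(-1/10673) = 21169/21346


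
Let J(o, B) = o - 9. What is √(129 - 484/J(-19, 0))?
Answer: 32*√7/7 ≈ 12.095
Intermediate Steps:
J(o, B) = -9 + o
√(129 - 484/J(-19, 0)) = √(129 - 484/(-9 - 19)) = √(129 - 484/(-28)) = √(129 - 484*(-1/28)) = √(129 + 121/7) = √(1024/7) = 32*√7/7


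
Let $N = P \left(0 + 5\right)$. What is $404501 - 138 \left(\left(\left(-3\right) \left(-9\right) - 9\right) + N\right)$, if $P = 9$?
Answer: $395807$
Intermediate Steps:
$N = 45$ ($N = 9 \left(0 + 5\right) = 9 \cdot 5 = 45$)
$404501 - 138 \left(\left(\left(-3\right) \left(-9\right) - 9\right) + N\right) = 404501 - 138 \left(\left(\left(-3\right) \left(-9\right) - 9\right) + 45\right) = 404501 - 138 \left(\left(27 - 9\right) + 45\right) = 404501 - 138 \left(18 + 45\right) = 404501 - 138 \cdot 63 = 404501 - 8694 = 395807$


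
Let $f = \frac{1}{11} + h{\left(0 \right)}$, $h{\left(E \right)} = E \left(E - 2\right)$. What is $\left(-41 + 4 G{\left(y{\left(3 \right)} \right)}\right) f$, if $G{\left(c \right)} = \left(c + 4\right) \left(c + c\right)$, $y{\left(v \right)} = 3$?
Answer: $\frac{127}{11} \approx 11.545$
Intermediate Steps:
$G{\left(c \right)} = 2 c \left(4 + c\right)$ ($G{\left(c \right)} = \left(4 + c\right) 2 c = 2 c \left(4 + c\right)$)
$h{\left(E \right)} = E \left(-2 + E\right)$
$f = \frac{1}{11}$ ($f = \frac{1}{11} + 0 \left(-2 + 0\right) = \frac{1}{11} + 0 \left(-2\right) = \frac{1}{11} + 0 = \frac{1}{11} \approx 0.090909$)
$\left(-41 + 4 G{\left(y{\left(3 \right)} \right)}\right) f = \left(-41 + 4 \cdot 2 \cdot 3 \left(4 + 3\right)\right) \frac{1}{11} = \left(-41 + 4 \cdot 2 \cdot 3 \cdot 7\right) \frac{1}{11} = \left(-41 + 4 \cdot 42\right) \frac{1}{11} = \left(-41 + 168\right) \frac{1}{11} = 127 \cdot \frac{1}{11} = \frac{127}{11}$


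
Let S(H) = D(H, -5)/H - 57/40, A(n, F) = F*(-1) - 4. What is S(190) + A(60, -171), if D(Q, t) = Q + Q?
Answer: 6703/40 ≈ 167.57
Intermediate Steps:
A(n, F) = -4 - F (A(n, F) = -F - 4 = -4 - F)
D(Q, t) = 2*Q
S(H) = 23/40 (S(H) = (2*H)/H - 57/40 = 2 - 57*1/40 = 2 - 57/40 = 23/40)
S(190) + A(60, -171) = 23/40 + (-4 - 1*(-171)) = 23/40 + (-4 + 171) = 23/40 + 167 = 6703/40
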